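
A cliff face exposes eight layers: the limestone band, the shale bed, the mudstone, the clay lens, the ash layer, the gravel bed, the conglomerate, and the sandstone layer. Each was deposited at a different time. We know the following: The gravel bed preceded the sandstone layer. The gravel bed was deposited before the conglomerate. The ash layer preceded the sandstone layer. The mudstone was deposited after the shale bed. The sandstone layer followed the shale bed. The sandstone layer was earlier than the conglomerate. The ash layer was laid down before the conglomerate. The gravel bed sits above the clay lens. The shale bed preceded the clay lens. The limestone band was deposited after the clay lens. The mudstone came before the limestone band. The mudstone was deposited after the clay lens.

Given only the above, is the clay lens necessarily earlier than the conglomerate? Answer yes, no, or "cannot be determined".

Chain the constraints: the clay lens → the gravel bed → the conglomerate. Each link is directly stated, so the clay lens comes before the conglomerate.

yes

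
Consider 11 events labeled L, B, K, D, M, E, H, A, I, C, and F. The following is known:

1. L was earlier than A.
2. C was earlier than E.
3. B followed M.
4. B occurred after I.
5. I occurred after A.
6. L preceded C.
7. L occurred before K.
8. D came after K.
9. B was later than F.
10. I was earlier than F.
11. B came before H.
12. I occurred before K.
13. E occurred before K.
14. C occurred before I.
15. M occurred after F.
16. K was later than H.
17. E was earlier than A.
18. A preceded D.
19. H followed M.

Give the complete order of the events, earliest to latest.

L, C, E, A, I, F, M, B, H, K, D

The constraints fix every adjacent pair, so only one ordering works:
L → C → E → A → I → F → M → B → H → K → D.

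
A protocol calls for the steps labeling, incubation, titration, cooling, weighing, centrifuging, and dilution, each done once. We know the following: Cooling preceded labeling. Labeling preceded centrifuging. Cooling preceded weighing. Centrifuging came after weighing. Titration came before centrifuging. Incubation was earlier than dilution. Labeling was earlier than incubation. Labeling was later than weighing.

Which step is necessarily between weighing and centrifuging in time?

labeling

Tracing the constraints gives weighing → labeling → centrifuging, so labeling sits after weighing and before centrifuging.
No other step is forced both after weighing and before centrifuging.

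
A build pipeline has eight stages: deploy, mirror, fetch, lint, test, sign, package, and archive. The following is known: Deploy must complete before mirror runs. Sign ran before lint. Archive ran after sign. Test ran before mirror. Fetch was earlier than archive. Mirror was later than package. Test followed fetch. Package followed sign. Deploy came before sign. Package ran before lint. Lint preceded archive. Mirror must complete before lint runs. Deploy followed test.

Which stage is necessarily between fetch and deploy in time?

Tracing the constraints gives fetch → test → deploy, so test sits after fetch and before deploy.
No other stage is forced both after fetch and before deploy.

test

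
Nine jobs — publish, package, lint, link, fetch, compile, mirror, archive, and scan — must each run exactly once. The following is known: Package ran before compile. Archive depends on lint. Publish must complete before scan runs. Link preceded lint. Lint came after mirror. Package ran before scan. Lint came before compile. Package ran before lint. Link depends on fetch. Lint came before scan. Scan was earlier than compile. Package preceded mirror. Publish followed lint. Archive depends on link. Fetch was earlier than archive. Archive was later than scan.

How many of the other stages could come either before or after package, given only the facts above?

2

Forced after package: archive, compile, lint, mirror, publish, and scan.
That leaves fetch and link with no forced order relative to package — 2.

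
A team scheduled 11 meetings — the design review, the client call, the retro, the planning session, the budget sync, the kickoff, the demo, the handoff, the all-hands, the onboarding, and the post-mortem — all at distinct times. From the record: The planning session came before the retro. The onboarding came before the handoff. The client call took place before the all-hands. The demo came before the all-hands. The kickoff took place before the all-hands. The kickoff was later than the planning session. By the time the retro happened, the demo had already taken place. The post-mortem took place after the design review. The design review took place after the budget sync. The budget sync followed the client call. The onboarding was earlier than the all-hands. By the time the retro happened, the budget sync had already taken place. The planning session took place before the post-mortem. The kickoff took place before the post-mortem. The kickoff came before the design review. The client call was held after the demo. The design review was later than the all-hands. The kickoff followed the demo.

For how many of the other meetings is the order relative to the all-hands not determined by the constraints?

3

Forced before the all-hands: the client call, the demo, the kickoff, the onboarding, and the planning session; forced after the all-hands: the design review and the post-mortem.
That leaves the budget sync, the handoff, and the retro with no forced order relative to the all-hands — 3.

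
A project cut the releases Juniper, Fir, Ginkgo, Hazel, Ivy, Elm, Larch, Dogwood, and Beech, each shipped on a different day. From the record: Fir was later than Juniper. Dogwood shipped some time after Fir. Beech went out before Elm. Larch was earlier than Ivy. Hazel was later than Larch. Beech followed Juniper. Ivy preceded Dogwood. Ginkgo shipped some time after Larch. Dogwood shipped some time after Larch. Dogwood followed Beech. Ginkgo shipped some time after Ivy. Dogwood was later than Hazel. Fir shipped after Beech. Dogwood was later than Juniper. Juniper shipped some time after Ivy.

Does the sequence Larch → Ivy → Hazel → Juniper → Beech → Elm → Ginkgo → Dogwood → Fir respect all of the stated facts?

The constraints require Fir before Dogwood, but in the proposed sequence Dogwood appears ahead of Fir. That one violation is enough.

no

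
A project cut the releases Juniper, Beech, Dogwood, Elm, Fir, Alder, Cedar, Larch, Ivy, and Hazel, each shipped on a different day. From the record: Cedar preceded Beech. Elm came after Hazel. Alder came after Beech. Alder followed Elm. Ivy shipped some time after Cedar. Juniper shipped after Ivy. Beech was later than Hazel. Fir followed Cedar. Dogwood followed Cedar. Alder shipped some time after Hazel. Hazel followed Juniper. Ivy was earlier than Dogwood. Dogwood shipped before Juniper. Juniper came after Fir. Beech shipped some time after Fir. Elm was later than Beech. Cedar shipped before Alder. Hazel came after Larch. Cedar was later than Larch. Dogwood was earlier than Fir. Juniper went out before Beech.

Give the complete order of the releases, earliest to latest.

Larch, Cedar, Ivy, Dogwood, Fir, Juniper, Hazel, Beech, Elm, Alder

The constraints fix every adjacent pair, so only one ordering works:
Larch → Cedar → Ivy → Dogwood → Fir → Juniper → Hazel → Beech → Elm → Alder.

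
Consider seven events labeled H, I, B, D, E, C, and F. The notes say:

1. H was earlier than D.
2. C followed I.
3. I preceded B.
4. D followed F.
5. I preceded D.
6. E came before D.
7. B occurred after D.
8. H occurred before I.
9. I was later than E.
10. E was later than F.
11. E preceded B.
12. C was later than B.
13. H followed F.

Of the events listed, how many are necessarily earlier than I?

3

Directly stated before I: E and H.
F reaches I via F → E → I.
No chain forces D (or any of the others) ahead of I.
That's E, F, and H — 3 in all.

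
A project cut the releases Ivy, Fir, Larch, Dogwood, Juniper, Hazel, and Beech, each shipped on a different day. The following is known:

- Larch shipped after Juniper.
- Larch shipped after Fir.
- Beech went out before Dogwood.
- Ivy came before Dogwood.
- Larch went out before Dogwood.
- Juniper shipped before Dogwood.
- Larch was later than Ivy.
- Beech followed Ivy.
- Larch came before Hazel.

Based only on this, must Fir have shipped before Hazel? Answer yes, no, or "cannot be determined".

yes

Chain the constraints: Fir → Larch → Hazel. Each link is directly stated, so Fir comes before Hazel.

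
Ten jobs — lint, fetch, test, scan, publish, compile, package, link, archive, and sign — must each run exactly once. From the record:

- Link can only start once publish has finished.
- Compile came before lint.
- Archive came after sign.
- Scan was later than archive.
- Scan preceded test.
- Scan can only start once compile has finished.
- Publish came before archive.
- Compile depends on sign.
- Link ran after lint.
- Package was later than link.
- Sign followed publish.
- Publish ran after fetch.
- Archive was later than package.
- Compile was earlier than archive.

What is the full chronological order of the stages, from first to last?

fetch, publish, sign, compile, lint, link, package, archive, scan, test

The constraints fix every adjacent pair, so only one ordering works:
fetch → publish → sign → compile → lint → link → package → archive → scan → test.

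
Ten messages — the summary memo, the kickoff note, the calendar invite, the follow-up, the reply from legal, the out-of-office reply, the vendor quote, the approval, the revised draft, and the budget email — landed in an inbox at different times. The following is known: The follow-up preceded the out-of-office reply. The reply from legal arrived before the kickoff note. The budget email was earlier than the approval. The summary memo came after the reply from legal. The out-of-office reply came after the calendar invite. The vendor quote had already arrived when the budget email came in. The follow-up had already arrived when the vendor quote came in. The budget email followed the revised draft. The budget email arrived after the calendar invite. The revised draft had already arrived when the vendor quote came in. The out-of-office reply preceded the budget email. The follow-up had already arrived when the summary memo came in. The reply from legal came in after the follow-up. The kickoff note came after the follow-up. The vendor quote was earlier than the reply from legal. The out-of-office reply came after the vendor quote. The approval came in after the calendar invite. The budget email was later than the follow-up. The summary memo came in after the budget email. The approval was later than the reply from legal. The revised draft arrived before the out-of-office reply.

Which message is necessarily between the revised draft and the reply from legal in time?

the vendor quote

Tracing the constraints gives the revised draft → the vendor quote → the reply from legal, so the vendor quote sits after the revised draft and before the reply from legal.
No other message is forced both after the revised draft and before the reply from legal.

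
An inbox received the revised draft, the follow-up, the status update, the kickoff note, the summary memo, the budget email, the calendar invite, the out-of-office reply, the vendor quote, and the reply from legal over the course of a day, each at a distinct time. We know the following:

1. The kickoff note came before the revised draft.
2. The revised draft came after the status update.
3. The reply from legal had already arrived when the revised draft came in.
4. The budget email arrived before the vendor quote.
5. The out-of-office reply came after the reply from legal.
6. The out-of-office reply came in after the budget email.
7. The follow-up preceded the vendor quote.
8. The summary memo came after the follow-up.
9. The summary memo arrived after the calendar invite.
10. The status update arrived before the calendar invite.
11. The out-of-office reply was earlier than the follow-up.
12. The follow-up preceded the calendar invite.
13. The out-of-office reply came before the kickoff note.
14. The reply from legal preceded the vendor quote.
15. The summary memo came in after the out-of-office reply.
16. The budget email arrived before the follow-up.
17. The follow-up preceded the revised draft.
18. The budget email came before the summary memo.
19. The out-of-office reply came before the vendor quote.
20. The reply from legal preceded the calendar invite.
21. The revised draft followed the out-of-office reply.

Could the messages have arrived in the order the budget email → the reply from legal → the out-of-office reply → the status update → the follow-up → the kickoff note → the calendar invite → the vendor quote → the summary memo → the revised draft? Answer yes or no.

Check each stated constraint against the proposed order — e.g. the reply from legal is ahead of the revised draft; the budget email is ahead of the summary memo. Every pair is in the required order; nothing is violated.

yes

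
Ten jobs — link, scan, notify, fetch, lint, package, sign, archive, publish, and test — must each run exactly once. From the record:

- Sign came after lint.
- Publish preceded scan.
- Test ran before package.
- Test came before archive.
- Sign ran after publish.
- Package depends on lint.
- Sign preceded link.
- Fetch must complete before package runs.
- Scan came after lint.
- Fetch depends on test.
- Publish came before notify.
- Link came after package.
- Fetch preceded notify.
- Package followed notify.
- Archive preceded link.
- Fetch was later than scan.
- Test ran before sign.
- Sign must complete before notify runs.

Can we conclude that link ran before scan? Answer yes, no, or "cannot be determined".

Tracing the constraints gives scan → fetch → package → link, so scan must come before link.
That means link cannot be before scan.

no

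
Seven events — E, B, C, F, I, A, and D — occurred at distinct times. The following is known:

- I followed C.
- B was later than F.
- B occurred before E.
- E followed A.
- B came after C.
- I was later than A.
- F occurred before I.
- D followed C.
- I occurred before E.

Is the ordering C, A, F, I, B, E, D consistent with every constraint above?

Check each stated constraint against the proposed order — e.g. A is ahead of E; C is ahead of D. Every pair is in the required order; nothing is violated.

yes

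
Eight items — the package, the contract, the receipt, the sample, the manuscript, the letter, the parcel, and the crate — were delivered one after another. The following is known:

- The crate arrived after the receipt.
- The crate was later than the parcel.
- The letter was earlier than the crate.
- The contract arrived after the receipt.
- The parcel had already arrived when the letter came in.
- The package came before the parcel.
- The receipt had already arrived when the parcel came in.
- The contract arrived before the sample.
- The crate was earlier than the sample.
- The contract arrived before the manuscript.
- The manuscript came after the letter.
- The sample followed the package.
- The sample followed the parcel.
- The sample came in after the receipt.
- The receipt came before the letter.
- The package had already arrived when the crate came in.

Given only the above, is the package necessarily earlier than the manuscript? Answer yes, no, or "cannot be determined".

Chain the constraints: the package → the parcel → the letter → the manuscript. Each link is directly stated, so the package comes before the manuscript.

yes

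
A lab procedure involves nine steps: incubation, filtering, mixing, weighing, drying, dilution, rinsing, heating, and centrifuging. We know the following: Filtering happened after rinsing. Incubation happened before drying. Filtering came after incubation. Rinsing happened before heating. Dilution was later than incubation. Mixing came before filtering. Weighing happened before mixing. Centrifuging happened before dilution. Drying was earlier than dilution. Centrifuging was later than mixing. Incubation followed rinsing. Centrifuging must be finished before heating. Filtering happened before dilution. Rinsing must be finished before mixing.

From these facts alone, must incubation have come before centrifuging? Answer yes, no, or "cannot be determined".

No chain of stated constraints runs from incubation to centrifuging, and none runs from centrifuging to incubation either.
So the relative order of incubation and centrifuging is not fixed by the given facts.

cannot be determined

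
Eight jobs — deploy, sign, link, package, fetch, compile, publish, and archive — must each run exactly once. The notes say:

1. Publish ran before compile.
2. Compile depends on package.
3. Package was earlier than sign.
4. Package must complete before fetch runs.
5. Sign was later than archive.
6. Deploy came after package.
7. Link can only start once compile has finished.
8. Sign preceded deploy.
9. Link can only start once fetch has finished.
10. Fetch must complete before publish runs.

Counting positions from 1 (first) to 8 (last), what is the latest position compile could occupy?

7

Compile must come before link — 1 stage forced after it.
Everything else can be placed before compile in some valid order, so compile can sit as late as position 8 − 1 = 7.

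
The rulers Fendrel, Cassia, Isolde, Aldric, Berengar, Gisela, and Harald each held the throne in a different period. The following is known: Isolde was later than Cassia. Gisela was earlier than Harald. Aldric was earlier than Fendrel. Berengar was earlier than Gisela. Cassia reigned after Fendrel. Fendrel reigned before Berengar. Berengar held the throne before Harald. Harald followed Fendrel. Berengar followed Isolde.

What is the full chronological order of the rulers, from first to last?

Aldric, Fendrel, Cassia, Isolde, Berengar, Gisela, Harald

The constraints fix every adjacent pair, so only one ordering works:
Aldric → Fendrel → Cassia → Isolde → Berengar → Gisela → Harald.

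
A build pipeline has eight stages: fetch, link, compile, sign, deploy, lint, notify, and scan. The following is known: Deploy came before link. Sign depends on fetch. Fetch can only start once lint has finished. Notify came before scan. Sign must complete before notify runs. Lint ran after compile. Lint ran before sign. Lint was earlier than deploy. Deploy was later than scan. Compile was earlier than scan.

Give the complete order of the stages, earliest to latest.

compile, lint, fetch, sign, notify, scan, deploy, link

The constraints fix every adjacent pair, so only one ordering works:
compile → lint → fetch → sign → notify → scan → deploy → link.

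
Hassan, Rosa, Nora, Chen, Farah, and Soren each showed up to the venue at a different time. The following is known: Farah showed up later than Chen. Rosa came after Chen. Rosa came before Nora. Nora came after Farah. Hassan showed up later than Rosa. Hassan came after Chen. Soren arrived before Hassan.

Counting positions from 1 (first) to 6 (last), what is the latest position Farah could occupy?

Farah must come before Nora — 1 guest forced after them.
Everything else can be placed before Farah in some valid order, so Farah can sit as late as position 6 − 1 = 5.

5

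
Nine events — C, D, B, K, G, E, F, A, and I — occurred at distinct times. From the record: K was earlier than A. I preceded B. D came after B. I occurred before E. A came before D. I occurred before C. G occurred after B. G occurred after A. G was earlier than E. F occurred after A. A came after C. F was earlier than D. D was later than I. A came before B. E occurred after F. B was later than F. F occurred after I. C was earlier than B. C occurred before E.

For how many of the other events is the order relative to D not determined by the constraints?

2

Forced before D: A, B, C, F, I, and K.
That leaves E and G with no forced order relative to D — 2.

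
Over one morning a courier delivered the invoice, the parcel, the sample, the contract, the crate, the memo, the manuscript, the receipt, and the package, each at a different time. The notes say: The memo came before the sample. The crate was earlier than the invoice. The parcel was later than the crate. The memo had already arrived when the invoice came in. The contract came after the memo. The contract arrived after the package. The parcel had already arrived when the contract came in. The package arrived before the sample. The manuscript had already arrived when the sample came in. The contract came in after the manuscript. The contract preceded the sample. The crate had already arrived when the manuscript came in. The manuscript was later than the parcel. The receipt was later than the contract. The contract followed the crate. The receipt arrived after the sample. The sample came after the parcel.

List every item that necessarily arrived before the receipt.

the contract, the crate, the manuscript, the memo, the package, the parcel, the sample

Directly stated before the receipt: the contract and the sample.
The crate reaches the receipt via the crate → the contract → the receipt.
The manuscript reaches the receipt via the manuscript → the contract → the receipt.
The memo reaches the receipt via the memo → the contract → the receipt.
Likewise the package and the parcel each reach the receipt by chaining the stated constraints.
No chain forces the invoice ahead of the receipt.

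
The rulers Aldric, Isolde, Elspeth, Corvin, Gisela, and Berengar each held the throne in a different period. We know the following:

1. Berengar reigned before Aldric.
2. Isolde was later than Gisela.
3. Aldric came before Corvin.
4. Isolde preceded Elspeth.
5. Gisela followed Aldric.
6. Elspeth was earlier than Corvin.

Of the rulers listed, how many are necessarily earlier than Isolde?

3

Directly stated before Isolde: Gisela.
Aldric reaches Isolde via Aldric → Gisela → Isolde.
Berengar reaches Isolde via Berengar → Aldric → Gisela → Isolde.
No chain forces Elspeth (or any of the others) ahead of Isolde.
That's Aldric, Berengar, and Gisela — 3 in all.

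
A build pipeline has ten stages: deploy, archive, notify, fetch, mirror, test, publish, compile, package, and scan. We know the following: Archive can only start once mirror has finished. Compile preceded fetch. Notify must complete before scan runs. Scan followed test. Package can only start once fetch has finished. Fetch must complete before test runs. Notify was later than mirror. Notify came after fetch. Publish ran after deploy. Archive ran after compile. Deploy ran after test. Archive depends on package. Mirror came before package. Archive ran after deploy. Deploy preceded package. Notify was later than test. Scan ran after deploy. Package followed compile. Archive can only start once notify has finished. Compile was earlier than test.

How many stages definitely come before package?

Directly stated before package: compile, deploy, fetch, and mirror.
Test reaches package via test → deploy → package.
That's compile, deploy, fetch, mirror, and test — 5 in all.

5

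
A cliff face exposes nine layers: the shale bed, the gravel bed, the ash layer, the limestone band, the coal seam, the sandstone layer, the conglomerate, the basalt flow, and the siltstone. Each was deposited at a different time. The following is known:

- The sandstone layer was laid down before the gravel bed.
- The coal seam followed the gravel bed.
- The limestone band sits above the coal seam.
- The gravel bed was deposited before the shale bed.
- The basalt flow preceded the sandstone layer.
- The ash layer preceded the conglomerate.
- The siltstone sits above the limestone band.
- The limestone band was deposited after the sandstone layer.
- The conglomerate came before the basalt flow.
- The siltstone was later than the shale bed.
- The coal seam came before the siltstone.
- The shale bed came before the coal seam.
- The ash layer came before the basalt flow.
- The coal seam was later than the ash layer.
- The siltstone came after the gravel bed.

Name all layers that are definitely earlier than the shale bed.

Directly stated before the shale bed: the gravel bed.
The ash layer reaches the shale bed via the ash layer → the basalt flow → the sandstone layer → the gravel bed → the shale bed.
The basalt flow reaches the shale bed via the basalt flow → the sandstone layer → the gravel bed → the shale bed.
The conglomerate reaches the shale bed via the conglomerate → the basalt flow → the sandstone layer → the gravel bed → the shale bed.
Likewise the sandstone layer reaches the shale bed by chaining the stated constraints.

the ash layer, the basalt flow, the conglomerate, the gravel bed, the sandstone layer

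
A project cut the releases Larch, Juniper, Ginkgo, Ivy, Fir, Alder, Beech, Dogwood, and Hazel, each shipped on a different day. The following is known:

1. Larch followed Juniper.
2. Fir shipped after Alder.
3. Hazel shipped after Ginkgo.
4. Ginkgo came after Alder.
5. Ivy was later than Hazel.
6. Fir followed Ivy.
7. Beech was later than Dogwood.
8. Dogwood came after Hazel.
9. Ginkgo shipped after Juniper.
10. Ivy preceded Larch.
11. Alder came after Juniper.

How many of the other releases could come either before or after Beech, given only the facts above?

3

Forced before Beech: Alder, Dogwood, Ginkgo, Hazel, and Juniper.
That leaves Fir, Ivy, and Larch with no forced order relative to Beech — 3.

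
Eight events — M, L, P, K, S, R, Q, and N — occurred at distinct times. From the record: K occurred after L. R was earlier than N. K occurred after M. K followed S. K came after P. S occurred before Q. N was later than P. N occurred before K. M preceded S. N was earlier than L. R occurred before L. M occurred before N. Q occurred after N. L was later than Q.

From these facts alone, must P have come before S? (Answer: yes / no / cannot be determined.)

No chain of stated constraints runs from P to S, and none runs from S to P either.
So the relative order of P and S is not fixed by the given facts.

cannot be determined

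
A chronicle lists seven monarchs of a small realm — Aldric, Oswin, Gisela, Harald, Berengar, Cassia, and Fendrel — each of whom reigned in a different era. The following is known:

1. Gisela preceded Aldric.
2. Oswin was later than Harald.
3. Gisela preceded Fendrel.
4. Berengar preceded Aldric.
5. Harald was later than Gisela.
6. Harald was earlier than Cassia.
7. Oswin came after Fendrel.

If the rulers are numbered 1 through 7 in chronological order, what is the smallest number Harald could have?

2

Gisela must come before Harald — 1 forced predecessor.
Nothing else is forced ahead of Harald, so their earliest slot is position 1 + 1 = 2.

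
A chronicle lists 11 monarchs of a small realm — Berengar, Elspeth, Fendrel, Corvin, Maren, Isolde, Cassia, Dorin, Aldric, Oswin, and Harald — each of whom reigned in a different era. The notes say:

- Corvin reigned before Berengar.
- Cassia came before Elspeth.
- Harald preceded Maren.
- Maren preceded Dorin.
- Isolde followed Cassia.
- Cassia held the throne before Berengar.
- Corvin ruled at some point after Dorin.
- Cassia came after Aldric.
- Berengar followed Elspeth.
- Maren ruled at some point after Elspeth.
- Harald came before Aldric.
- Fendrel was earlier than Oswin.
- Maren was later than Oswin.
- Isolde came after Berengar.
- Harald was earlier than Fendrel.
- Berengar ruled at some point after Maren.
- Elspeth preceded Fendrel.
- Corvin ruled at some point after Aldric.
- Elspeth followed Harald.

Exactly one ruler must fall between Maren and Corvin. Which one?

Dorin

Tracing the constraints gives Maren → Dorin → Corvin, so Dorin sits after Maren and before Corvin.
No other ruler is forced both after Maren and before Corvin.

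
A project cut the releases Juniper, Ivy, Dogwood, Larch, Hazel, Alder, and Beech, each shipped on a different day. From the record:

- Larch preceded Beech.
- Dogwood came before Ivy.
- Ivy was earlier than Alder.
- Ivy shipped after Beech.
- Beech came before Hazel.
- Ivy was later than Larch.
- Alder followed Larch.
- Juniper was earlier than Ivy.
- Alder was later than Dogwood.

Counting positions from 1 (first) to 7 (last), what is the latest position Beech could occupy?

Beech must come before Alder, Hazel, and Ivy — 3 releases forced after it.
Everything else can be placed before Beech in some valid order, so Beech can sit as late as position 7 − 3 = 4.

4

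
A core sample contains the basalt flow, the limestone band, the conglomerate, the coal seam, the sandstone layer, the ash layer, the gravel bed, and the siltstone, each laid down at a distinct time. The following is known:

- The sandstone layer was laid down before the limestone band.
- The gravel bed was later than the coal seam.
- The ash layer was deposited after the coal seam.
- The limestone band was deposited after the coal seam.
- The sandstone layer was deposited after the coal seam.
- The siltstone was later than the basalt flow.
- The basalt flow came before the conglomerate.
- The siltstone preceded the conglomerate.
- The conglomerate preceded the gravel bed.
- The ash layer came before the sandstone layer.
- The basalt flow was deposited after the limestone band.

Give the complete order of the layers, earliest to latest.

the coal seam, the ash layer, the sandstone layer, the limestone band, the basalt flow, the siltstone, the conglomerate, the gravel bed

The constraints fix every adjacent pair, so only one ordering works:
the coal seam → the ash layer → the sandstone layer → the limestone band → the basalt flow → the siltstone → the conglomerate → the gravel bed.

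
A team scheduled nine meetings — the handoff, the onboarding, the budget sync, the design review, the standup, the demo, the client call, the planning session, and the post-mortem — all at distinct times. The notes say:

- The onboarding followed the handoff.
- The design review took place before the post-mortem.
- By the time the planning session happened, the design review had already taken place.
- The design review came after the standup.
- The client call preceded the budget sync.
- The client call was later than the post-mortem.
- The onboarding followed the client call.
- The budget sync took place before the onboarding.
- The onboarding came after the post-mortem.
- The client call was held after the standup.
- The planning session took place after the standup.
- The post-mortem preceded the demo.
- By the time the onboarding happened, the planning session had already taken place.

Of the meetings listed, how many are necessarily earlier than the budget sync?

Directly stated before the budget sync: the client call.
The design review reaches the budget sync via the design review → the post-mortem → the client call → the budget sync.
The post-mortem reaches the budget sync via the post-mortem → the client call → the budget sync.
The standup reaches the budget sync via the standup → the client call → the budget sync.
No chain forces the onboarding (or any of the others) ahead of the budget sync.
That's the client call, the design review, the post-mortem, and the standup — 4 in all.

4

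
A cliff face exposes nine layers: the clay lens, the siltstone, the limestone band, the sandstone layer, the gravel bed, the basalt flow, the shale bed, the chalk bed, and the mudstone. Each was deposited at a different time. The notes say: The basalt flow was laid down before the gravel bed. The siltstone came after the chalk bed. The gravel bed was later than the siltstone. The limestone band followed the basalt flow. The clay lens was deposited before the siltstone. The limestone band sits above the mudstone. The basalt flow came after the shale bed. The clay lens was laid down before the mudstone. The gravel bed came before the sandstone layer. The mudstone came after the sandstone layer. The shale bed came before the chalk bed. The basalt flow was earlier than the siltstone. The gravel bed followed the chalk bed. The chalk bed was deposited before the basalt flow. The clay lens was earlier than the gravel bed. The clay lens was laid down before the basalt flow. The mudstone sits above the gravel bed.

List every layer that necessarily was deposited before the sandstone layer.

the basalt flow, the chalk bed, the clay lens, the gravel bed, the shale bed, the siltstone

Directly stated before the sandstone layer: the gravel bed.
The basalt flow reaches the sandstone layer via the basalt flow → the gravel bed → the sandstone layer.
The chalk bed reaches the sandstone layer via the chalk bed → the gravel bed → the sandstone layer.
The clay lens reaches the sandstone layer via the clay lens → the gravel bed → the sandstone layer.
Likewise the shale bed and the siltstone each reach the sandstone layer by chaining the stated constraints.
No chain forces the limestone band (or any of the others) ahead of the sandstone layer.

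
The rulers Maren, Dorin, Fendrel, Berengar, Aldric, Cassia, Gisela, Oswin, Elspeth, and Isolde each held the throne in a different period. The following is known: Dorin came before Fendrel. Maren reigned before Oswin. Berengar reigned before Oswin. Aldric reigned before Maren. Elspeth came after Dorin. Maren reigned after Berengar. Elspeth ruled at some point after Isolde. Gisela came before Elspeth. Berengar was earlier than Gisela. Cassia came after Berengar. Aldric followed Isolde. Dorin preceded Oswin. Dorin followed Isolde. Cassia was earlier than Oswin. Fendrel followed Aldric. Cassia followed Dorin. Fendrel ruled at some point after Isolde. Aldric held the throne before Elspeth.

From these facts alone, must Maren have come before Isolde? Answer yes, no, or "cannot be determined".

no

Tracing the constraints gives Isolde → Aldric → Maren, so Isolde must come before Maren.
That means Maren cannot be before Isolde.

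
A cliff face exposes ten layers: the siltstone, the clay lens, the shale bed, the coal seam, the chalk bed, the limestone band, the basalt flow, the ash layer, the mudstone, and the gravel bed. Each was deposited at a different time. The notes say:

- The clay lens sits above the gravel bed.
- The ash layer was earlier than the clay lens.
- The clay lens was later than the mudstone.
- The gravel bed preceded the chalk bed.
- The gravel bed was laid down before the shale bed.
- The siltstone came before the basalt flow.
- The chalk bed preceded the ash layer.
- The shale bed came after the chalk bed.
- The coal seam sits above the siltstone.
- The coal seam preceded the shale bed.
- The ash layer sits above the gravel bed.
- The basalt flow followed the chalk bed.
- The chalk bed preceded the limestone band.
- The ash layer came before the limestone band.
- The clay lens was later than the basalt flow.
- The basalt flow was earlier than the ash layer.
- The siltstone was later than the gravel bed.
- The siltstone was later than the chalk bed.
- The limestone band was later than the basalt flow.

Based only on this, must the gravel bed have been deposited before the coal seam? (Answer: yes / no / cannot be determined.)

yes

Chain the constraints: the gravel bed → the siltstone → the coal seam. Each link is directly stated, so the gravel bed comes before the coal seam.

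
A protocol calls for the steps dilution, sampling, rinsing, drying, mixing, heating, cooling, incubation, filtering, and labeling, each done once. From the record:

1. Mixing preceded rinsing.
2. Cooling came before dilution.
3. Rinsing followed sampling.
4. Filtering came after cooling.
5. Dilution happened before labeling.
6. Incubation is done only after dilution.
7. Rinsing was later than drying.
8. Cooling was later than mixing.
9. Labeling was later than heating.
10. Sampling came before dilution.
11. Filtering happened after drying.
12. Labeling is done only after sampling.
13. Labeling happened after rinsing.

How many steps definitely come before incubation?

Directly stated before incubation: dilution.
Cooling reaches incubation via cooling → dilution → incubation.
Mixing reaches incubation via mixing → cooling → dilution → incubation.
Sampling reaches incubation via sampling → dilution → incubation.
That's cooling, dilution, mixing, and sampling — 4 in all.

4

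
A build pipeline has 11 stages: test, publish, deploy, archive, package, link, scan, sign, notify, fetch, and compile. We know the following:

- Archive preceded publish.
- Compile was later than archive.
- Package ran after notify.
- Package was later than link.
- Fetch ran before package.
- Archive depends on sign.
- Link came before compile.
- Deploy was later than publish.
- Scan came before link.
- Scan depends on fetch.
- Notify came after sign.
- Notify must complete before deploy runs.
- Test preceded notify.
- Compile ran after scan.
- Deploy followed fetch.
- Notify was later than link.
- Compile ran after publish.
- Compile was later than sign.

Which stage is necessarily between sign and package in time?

notify

Tracing the constraints gives sign → notify → package, so notify sits after sign and before package.
No other stage is forced both after sign and before package.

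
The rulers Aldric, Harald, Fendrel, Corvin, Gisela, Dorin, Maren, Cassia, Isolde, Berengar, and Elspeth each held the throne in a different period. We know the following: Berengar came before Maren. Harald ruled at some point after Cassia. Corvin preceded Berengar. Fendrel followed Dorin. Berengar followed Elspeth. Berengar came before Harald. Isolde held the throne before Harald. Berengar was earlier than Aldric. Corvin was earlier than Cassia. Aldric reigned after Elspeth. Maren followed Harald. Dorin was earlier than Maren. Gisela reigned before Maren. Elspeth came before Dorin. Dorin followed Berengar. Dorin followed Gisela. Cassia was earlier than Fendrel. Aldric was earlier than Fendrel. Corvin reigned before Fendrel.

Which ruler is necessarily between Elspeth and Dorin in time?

Tracing the constraints gives Elspeth → Berengar → Dorin, so Berengar sits after Elspeth and before Dorin.
No other ruler is forced both after Elspeth and before Dorin.

Berengar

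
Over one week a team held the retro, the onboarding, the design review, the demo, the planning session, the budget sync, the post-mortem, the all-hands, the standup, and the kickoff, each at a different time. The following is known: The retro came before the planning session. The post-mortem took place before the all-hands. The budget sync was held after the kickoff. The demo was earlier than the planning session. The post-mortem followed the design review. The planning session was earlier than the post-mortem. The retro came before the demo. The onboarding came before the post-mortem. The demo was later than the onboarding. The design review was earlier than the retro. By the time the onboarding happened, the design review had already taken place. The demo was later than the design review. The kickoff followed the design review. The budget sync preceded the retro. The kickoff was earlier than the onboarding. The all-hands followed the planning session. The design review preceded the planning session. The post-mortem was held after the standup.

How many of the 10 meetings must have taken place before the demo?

Directly stated before the demo: the design review, the onboarding, and the retro.
The budget sync reaches the demo via the budget sync → the retro → the demo.
The kickoff reaches the demo via the kickoff → the onboarding → the demo.
That's the budget sync, the design review, the kickoff, the onboarding, and the retro — 5 in all.

5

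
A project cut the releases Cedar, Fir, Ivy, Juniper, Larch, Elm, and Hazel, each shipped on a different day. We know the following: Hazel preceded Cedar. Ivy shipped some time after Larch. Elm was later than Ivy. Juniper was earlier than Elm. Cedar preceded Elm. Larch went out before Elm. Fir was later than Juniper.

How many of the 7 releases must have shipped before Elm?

5

Directly stated before Elm: Cedar, Ivy, Juniper, and Larch.
Hazel reaches Elm via Hazel → Cedar → Elm.
That's Cedar, Hazel, Ivy, Juniper, and Larch — 5 in all.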